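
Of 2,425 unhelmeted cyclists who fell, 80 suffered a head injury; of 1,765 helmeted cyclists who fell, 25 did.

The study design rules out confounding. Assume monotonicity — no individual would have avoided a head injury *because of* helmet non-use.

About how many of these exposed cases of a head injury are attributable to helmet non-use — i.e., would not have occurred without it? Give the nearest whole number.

p₁ = P(outcome | exposed) = 80/2425 = 0.03299
p₀ = P(outcome | unexposed) = 25/1765 = 0.014164
PN = (p₁ − p₀)/p₁ = (0.03299 − 0.014164) / 0.03299 ≈ 0.57064.
Attributable cases ≈ PN × (exposed cases) = 0.57064 × 80 ≈ 45.65.

about 46 cases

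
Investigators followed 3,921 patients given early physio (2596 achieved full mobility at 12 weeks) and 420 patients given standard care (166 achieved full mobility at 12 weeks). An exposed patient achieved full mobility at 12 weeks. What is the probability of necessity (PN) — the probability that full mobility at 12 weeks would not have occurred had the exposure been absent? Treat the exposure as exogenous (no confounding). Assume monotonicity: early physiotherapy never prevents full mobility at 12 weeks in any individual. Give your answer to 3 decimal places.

p₁ = P(outcome | exposed) = 2596/3921 = 0.66208
p₀ = P(outcome | unexposed) = 166/420 = 0.39524
Under exogeneity and monotonicity, PN = (p₁ − p₀) / p₁.
PN = (0.66208 − 0.39524) / 0.66208 = 0.26684 / 0.66208 ≈ 0.4030

PN ≈ 0.403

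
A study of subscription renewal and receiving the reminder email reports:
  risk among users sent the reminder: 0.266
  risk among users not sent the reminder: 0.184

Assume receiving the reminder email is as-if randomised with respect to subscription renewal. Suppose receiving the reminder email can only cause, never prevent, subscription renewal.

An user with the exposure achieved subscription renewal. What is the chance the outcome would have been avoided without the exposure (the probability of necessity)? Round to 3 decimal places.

Let p₁ = 0.266, p₀ = 0.184.
Under exogeneity and monotonicity, PN = (p₁ − p₀) / p₁.
PN = (0.266 − 0.184) / 0.266 = 0.082 / 0.266 ≈ 0.3083

PN ≈ 0.308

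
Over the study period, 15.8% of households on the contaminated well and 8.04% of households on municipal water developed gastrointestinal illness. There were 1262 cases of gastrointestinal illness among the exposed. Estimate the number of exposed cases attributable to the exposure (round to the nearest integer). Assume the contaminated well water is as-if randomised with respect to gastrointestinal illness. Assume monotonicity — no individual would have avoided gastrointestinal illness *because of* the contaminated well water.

p₁ = 0.158, p₀ = 0.0804.
PN = (p₁ − p₀)/p₁ = (0.158 − 0.0804) / 0.158 ≈ 0.49114.
Attributable cases ≈ PN × (exposed cases) = 0.49114 × 1262 ≈ 619.82.

about 620 cases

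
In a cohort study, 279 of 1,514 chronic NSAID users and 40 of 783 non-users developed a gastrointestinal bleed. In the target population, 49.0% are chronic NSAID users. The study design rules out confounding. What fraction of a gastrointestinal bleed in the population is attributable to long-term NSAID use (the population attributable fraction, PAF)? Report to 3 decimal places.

PAF ≈ 0.561

p₁ = P(outcome | exposed) = 279/1514 = 0.18428
p₀ = P(outcome | unexposed) = 40/783 = 0.051086
Overall risk P(Y=1) = π·p₁ + (1−π)·p₀ = 0.49×0.18428 + 0.51×0.051086 = 0.11635.
Under exogeneity, PAF = [P(Y=1) − p₀] / P(Y=1).
PAF = (0.11635 − 0.051086) / 0.11635 ≈ 0.5609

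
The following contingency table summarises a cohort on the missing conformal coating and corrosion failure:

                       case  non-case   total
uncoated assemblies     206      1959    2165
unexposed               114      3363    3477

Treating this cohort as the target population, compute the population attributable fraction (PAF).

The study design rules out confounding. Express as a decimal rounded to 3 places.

p₁ = P(outcome | exposed) = 206/2165 = 0.09515
p₀ = P(outcome | unexposed) = 114/3477 = 0.032787
Exposure prevalence π = 2165/5642 = 0.38373; overall risk P(Y=1) = 0.056717.
Under exogeneity, PAF = [P(Y=1) − p₀]/P(Y=1).
PAF = (0.056717 − 0.032787) / 0.056717 ≈ 0.4219

PAF ≈ 0.422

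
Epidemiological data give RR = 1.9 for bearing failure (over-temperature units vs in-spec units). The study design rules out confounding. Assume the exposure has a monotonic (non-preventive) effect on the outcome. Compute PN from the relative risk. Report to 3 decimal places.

Under exogeneity and monotonicity, PN = (RR − 1) / RR = 1 − 1/RR.
PN = (1.9 − 1) / 1.9 = 0.9 / 1.9 ≈ 0.4737

PN ≈ 0.474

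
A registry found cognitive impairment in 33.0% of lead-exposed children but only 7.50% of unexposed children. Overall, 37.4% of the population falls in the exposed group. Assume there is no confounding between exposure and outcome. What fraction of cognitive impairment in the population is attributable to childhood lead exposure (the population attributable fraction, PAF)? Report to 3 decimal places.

p₁ = 0.33, p₀ = 0.075.
Overall risk P(Y=1) = π·p₁ + (1−π)·p₀ = 0.374×0.33 + 0.626×0.075 = 0.17037.
Under exogeneity, PAF = [P(Y=1) − p₀] / P(Y=1).
PAF = (0.17037 − 0.075) / 0.17037 ≈ 0.5598

PAF ≈ 0.560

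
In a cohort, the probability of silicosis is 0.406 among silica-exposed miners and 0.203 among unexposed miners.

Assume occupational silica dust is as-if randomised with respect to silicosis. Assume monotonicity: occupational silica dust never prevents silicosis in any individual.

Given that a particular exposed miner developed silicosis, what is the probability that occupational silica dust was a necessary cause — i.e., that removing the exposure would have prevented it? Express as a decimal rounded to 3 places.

PN ≈ 0.500

Let p₁ = 0.406, p₀ = 0.203.
Under exogeneity and monotonicity, PN = (p₁ − p₀) / p₁.
PN = (0.406 − 0.203) / 0.406 = 0.203 / 0.406 ≈ 0.5000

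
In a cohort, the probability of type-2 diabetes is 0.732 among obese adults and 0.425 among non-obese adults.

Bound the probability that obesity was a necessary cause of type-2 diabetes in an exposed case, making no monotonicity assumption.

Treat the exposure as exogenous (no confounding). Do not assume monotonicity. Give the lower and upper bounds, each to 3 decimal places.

Let p₁ = 0.732, p₀ = 0.425.
Under exogeneity alone the bounds on PN are max{0,(p₁−p₀)/p₁} ≤ PN ≤ min{1,(1−p₀)/p₁}.
  lower = (p₁ − p₀)/p₁ = 0.307 / 0.732 ≈ 0.4194
  upper = min{1, (1 − p₀)/p₁} = 0.575 / 0.732 ≈ 0.7855

0.419 ≤ PN ≤ 0.786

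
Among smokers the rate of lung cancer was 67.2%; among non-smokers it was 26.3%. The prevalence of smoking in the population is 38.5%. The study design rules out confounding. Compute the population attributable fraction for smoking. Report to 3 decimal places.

p₁ = 0.672, p₀ = 0.263.
Overall risk P(Y=1) = π·p₁ + (1−π)·p₀ = 0.385×0.672 + 0.615×0.263 = 0.42046.
Under exogeneity, PAF = [P(Y=1) − p₀] / P(Y=1).
PAF = (0.42046 − 0.263) / 0.42046 ≈ 0.3745

PAF ≈ 0.375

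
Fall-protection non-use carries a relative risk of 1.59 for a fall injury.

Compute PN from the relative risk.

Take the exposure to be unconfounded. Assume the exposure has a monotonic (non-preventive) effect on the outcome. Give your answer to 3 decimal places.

Under exogeneity and monotonicity, PN = (RR − 1) / RR = 1 − 1/RR.
PN = (1.59 − 1) / 1.59 = 0.59 / 1.59 ≈ 0.3711

PN ≈ 0.371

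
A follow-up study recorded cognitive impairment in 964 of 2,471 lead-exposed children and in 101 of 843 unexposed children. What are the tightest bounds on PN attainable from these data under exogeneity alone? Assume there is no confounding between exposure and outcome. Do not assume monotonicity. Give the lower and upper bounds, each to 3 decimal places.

0.693 ≤ PN ≤ 1.000

p₁ = P(outcome | exposed) = 964/2471 = 0.39013
p₀ = P(outcome | unexposed) = 101/843 = 0.11981
Under exogeneity alone the bounds on PN are max{0,(p₁−p₀)/p₁} ≤ PN ≤ min{1,(1−p₀)/p₁}.
  lower = (p₁ − p₀)/p₁ = 0.27032 / 0.39013 ≈ 0.6929
  upper = min{1, (1 − p₀)/p₁} = 0.88019 / 0.39013 ≈ 2.2562 → capped at 1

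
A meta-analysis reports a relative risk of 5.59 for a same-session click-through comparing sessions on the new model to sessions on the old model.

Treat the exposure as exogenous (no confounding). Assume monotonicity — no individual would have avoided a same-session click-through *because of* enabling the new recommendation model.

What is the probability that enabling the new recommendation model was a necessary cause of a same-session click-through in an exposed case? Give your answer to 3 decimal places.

PN ≈ 0.821

Under exogeneity and monotonicity, PN = (RR − 1) / RR = 1 − 1/RR.
PN = (5.59 − 1) / 5.59 = 4.59 / 5.59 ≈ 0.8211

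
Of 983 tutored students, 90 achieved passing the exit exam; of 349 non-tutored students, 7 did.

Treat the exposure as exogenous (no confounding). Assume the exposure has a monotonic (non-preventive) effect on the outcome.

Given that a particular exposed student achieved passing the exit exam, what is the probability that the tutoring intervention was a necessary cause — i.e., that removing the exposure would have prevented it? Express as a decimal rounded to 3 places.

PN ≈ 0.781

p₁ = P(outcome | exposed) = 90/983 = 0.091556
p₀ = P(outcome | unexposed) = 7/349 = 0.020057
Under exogeneity and monotonicity, PN = (p₁ − p₀) / p₁.
PN = (0.091556 − 0.020057) / 0.091556 = 0.071499 / 0.091556 ≈ 0.7809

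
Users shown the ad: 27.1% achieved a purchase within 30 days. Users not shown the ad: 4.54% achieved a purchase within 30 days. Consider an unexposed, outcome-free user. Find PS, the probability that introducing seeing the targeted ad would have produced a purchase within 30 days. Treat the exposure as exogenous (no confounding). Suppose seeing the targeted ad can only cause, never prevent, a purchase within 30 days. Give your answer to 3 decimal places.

PS ≈ 0.236

p₁ = 0.271, p₀ = 0.0454.
Under exogeneity and monotonicity, PS = (p₁ − p₀) / (1 − p₀).
PS = (0.271 − 0.0454) / (1 − 0.0454) = 0.2256 / 0.9546 ≈ 0.2363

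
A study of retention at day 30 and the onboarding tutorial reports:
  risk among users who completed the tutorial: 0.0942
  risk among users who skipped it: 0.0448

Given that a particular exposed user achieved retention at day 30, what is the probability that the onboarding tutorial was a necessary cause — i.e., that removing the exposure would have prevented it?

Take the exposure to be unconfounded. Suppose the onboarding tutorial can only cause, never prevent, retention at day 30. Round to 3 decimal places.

Let p₁ = 0.0942, p₀ = 0.0448.
Under exogeneity and monotonicity, PN = (p₁ − p₀) / p₁.
PN = (0.0942 − 0.0448) / 0.0942 = 0.0494 / 0.0942 ≈ 0.5244

PN ≈ 0.524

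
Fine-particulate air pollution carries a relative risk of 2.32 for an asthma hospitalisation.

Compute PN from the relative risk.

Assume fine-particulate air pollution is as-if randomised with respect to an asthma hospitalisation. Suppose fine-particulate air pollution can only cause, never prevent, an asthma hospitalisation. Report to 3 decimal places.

PN ≈ 0.569

Under exogeneity and monotonicity, PN = (RR − 1) / RR = 1 − 1/RR.
PN = (2.32 − 1) / 2.32 = 1.32 / 2.32 ≈ 0.5690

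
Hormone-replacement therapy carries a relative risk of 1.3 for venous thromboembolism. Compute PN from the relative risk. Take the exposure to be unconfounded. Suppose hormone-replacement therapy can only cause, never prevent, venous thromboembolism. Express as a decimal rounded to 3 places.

PN ≈ 0.231

Under exogeneity and monotonicity, PN = (RR − 1) / RR = 1 − 1/RR.
PN = (1.3 − 1) / 1.3 = 0.3 / 1.3 ≈ 0.2308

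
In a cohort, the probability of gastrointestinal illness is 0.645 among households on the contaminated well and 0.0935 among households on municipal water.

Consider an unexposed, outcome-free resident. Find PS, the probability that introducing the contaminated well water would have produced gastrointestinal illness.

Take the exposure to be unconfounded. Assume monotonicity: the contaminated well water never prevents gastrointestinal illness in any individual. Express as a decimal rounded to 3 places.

Let p₁ = 0.645, p₀ = 0.0935.
Under exogeneity and monotonicity, PS = (p₁ − p₀) / (1 − p₀).
PS = (0.645 − 0.0935) / (1 − 0.0935) = 0.5515 / 0.9065 ≈ 0.6084

PS ≈ 0.608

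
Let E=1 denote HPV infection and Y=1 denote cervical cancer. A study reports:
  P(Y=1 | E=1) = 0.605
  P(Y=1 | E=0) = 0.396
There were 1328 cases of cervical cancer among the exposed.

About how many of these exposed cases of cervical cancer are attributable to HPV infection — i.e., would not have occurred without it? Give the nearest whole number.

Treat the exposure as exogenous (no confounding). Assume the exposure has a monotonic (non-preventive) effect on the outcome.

about 459 cases

Let p₁ = 0.605, p₀ = 0.396.
PN = (p₁ − p₀)/p₁ = (0.605 − 0.396) / 0.605 ≈ 0.34545.
Attributable cases ≈ PN × (exposed cases) = 0.34545 × 1328 ≈ 458.76.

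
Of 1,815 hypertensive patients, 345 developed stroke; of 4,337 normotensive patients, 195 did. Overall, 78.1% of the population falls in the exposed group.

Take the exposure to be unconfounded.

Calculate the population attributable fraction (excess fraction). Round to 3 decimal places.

PAF ≈ 0.716

p₁ = P(outcome | exposed) = 345/1815 = 0.19008
p₀ = P(outcome | unexposed) = 195/4337 = 0.044962
Overall risk P(Y=1) = π·p₁ + (1−π)·p₀ = 0.781×0.19008 + 0.219×0.044962 = 0.1583.
Under exogeneity, PAF = [P(Y=1) − p₀] / P(Y=1).
PAF = (0.1583 − 0.044962) / 0.1583 ≈ 0.7160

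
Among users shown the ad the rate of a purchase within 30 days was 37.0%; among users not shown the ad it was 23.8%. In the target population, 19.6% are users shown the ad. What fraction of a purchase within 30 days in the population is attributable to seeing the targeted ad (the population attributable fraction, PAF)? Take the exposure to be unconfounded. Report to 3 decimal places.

PAF ≈ 0.098

p₁ = 0.37, p₀ = 0.238.
Overall risk P(Y=1) = π·p₁ + (1−π)·p₀ = 0.196×0.37 + 0.804×0.238 = 0.26387.
Under exogeneity, PAF = [P(Y=1) − p₀] / P(Y=1).
PAF = (0.26387 − 0.238) / 0.26387 ≈ 0.0980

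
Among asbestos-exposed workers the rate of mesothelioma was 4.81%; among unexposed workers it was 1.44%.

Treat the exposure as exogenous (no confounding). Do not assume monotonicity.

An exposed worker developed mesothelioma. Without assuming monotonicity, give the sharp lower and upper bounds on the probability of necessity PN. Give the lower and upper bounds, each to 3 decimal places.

0.701 ≤ PN ≤ 1.000

p₁ = 0.0481, p₀ = 0.0144.
Under exogeneity alone the bounds on PN are max{0,(p₁−p₀)/p₁} ≤ PN ≤ min{1,(1−p₀)/p₁}.
  lower = (p₁ − p₀)/p₁ = 0.0337 / 0.0481 ≈ 0.7006
  upper = min{1, (1 − p₀)/p₁} = 0.9856 / 0.0481 ≈ 20.4906 → capped at 1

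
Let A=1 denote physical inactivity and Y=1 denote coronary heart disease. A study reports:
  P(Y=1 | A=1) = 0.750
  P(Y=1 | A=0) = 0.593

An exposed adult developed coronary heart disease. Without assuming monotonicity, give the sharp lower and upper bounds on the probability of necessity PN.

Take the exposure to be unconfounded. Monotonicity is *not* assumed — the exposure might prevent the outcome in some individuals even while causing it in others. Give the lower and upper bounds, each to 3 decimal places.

Let p₁ = 0.75, p₀ = 0.593.
Under exogeneity alone the bounds on PN are max{0,(p₁−p₀)/p₁} ≤ PN ≤ min{1,(1−p₀)/p₁}.
  lower = (p₁ − p₀)/p₁ = 0.157 / 0.75 ≈ 0.2093
  upper = min{1, (1 − p₀)/p₁} = 0.407 / 0.75 ≈ 0.5427

0.209 ≤ PN ≤ 0.543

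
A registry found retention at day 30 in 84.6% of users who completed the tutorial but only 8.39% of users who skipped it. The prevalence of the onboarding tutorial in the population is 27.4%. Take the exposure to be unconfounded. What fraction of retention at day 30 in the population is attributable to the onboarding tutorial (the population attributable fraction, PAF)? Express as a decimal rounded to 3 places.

PAF ≈ 0.713

p₁ = 0.846, p₀ = 0.0839.
Overall risk P(Y=1) = π·p₁ + (1−π)·p₀ = 0.274×0.846 + 0.726×0.0839 = 0.29272.
Under exogeneity, PAF = [P(Y=1) − p₀] / P(Y=1).
PAF = (0.29272 − 0.0839) / 0.29272 ≈ 0.7134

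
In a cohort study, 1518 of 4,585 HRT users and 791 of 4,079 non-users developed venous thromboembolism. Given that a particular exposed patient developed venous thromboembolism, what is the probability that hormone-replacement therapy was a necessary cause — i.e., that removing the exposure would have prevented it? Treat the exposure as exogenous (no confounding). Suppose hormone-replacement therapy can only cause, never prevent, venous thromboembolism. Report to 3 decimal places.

p₁ = P(outcome | exposed) = 1518/4585 = 0.33108
p₀ = P(outcome | unexposed) = 791/4079 = 0.19392
Under exogeneity and monotonicity, PN = (p₁ − p₀) / p₁.
PN = (0.33108 − 0.19392) / 0.33108 = 0.13716 / 0.33108 ≈ 0.4143

PN ≈ 0.414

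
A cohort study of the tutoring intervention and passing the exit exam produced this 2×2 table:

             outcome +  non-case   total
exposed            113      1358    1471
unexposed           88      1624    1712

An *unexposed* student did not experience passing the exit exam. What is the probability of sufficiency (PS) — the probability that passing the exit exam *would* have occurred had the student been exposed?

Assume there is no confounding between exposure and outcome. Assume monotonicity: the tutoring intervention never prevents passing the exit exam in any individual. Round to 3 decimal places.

p₁ = P(outcome | exposed) = 113/1471 = 0.076818
p₀ = P(outcome | unexposed) = 88/1712 = 0.051402
Under exogeneity and monotonicity, PS = (p₁ − p₀) / (1 − p₀).
PS = (0.076818 − 0.051402) / (1 − 0.051402) = 0.025417 / 0.9486 ≈ 0.0268

PS ≈ 0.027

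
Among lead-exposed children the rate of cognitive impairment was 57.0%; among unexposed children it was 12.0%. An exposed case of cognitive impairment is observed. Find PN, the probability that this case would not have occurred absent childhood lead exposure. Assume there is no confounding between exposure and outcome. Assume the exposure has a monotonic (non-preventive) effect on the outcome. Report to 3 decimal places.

PN ≈ 0.789

p₁ = 0.57, p₀ = 0.12.
Under exogeneity and monotonicity, PN = (p₁ − p₀) / p₁.
PN = (0.57 − 0.12) / 0.57 = 0.45 / 0.57 ≈ 0.7895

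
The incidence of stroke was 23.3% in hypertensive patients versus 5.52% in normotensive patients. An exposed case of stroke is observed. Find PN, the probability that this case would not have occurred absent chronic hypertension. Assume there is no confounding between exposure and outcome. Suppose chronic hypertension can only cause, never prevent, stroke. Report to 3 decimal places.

PN ≈ 0.763

p₁ = 0.233, p₀ = 0.0552.
Under exogeneity and monotonicity, PN = (p₁ − p₀) / p₁.
PN = (0.233 − 0.0552) / 0.233 = 0.1778 / 0.233 ≈ 0.7631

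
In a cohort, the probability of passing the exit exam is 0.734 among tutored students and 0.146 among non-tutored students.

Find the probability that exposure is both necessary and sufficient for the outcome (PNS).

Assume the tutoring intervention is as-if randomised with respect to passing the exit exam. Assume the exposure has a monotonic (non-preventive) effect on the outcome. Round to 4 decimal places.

PNS ≈ 0.5880

Let p₁ = 0.734, p₀ = 0.146.
Under exogeneity and monotonicity, PNS = p₁ − p₀.
PNS = 0.734 − 0.146 = 0.588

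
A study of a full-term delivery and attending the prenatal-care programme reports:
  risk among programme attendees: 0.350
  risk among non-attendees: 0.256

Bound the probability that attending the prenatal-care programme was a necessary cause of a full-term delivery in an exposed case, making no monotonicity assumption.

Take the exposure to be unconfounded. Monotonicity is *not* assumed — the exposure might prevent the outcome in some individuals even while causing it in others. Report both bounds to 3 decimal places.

0.269 ≤ PN ≤ 1.000

Let p₁ = 0.35, p₀ = 0.256.
Under exogeneity alone the bounds on PN are max{0,(p₁−p₀)/p₁} ≤ PN ≤ min{1,(1−p₀)/p₁}.
  lower = (p₁ − p₀)/p₁ = 0.094 / 0.35 ≈ 0.2686
  upper = min{1, (1 − p₀)/p₁} = 0.744 / 0.35 ≈ 2.1257 → capped at 1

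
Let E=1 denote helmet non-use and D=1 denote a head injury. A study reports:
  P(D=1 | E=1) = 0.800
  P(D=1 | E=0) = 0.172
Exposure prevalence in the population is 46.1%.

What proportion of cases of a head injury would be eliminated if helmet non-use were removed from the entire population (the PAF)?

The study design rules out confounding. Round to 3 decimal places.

Let p₁ = 0.8, p₀ = 0.172.
Overall risk P(Y=1) = π·p₁ + (1−π)·p₀ = 0.461×0.8 + 0.539×0.172 = 0.46151.
Under exogeneity, PAF = [P(Y=1) − p₀] / P(Y=1).
PAF = (0.46151 − 0.172) / 0.46151 ≈ 0.6273

PAF ≈ 0.627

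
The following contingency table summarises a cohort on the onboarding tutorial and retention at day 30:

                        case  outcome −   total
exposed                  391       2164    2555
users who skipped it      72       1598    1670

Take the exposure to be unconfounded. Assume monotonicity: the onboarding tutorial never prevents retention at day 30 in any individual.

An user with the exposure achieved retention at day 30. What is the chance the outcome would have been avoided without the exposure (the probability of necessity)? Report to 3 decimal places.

p₁ = P(outcome | exposed) = 391/2555 = 0.15303
p₀ = P(outcome | unexposed) = 72/1670 = 0.043114
Under exogeneity and monotonicity, PN = (p₁ − p₀) / p₁.
PN = (0.15303 − 0.043114) / 0.15303 = 0.10992 / 0.15303 ≈ 0.7183

PN ≈ 0.718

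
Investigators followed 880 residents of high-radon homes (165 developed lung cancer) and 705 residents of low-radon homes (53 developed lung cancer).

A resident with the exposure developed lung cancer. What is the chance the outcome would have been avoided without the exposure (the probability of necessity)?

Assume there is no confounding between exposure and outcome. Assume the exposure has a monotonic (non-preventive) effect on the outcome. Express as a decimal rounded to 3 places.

p₁ = P(outcome | exposed) = 165/880 = 0.1875
p₀ = P(outcome | unexposed) = 53/705 = 0.075177
Under exogeneity and monotonicity, PN = (p₁ − p₀) / p₁.
PN = (0.1875 − 0.075177) / 0.1875 = 0.11232 / 0.1875 ≈ 0.5991

PN ≈ 0.599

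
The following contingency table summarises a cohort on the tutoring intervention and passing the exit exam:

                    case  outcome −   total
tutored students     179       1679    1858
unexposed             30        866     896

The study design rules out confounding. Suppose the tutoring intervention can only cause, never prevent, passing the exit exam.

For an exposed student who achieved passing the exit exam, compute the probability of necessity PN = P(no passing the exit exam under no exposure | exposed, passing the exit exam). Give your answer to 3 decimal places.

p₁ = P(outcome | exposed) = 179/1858 = 0.09634
p₀ = P(outcome | unexposed) = 30/896 = 0.033482
Under exogeneity and monotonicity, PN = (p₁ − p₀) / p₁.
PN = (0.09634 − 0.033482) / 0.09634 = 0.062858 / 0.09634 ≈ 0.6525

PN ≈ 0.652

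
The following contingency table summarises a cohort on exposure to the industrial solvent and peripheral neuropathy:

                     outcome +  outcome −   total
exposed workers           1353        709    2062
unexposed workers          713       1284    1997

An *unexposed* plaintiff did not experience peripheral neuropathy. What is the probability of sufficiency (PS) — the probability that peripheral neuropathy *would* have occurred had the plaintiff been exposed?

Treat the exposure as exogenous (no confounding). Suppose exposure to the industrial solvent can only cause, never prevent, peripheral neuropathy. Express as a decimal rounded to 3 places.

p₁ = P(outcome | exposed) = 1353/2062 = 0.65616
p₀ = P(outcome | unexposed) = 713/1997 = 0.35704
Under exogeneity and monotonicity, PS = (p₁ − p₀) / (1 − p₀).
PS = (0.65616 − 0.35704) / (1 − 0.35704) = 0.29912 / 0.64296 ≈ 0.4652

PS ≈ 0.465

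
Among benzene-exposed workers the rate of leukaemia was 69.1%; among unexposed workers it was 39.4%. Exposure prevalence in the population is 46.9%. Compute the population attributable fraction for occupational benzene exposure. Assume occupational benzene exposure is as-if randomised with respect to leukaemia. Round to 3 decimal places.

PAF ≈ 0.261

p₁ = 0.691, p₀ = 0.394.
Overall risk P(Y=1) = π·p₁ + (1−π)·p₀ = 0.469×0.691 + 0.531×0.394 = 0.53329.
Under exogeneity, PAF = [P(Y=1) − p₀] / P(Y=1).
PAF = (0.53329 − 0.394) / 0.53329 ≈ 0.2612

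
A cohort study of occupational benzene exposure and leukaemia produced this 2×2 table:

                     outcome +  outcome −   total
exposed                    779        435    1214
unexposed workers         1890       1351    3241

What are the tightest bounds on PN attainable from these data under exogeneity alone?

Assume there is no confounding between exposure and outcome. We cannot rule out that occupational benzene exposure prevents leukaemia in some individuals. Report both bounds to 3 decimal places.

0.091 ≤ PN ≤ 0.650

p₁ = P(outcome | exposed) = 779/1214 = 0.64168
p₀ = P(outcome | unexposed) = 1890/3241 = 0.58315
Under exogeneity alone the bounds on PN are max{0,(p₁−p₀)/p₁} ≤ PN ≤ min{1,(1−p₀)/p₁}.
  lower = (p₁ − p₀)/p₁ = 0.058527 / 0.64168 ≈ 0.0912
  upper = min{1, (1 − p₀)/p₁} = 0.41685 / 0.64168 ≈ 0.6496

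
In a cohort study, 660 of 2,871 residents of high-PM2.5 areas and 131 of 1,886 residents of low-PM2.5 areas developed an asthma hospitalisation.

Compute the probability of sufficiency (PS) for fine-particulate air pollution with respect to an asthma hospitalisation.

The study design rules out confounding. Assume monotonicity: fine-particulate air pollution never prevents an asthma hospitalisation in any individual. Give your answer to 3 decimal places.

p₁ = P(outcome | exposed) = 660/2871 = 0.22989
p₀ = P(outcome | unexposed) = 131/1886 = 0.069459
Under exogeneity and monotonicity, PS = (p₁ − p₀) / (1 − p₀).
PS = (0.22989 − 0.069459) / (1 − 0.069459) = 0.16043 / 0.93054 ≈ 0.1724

PS ≈ 0.172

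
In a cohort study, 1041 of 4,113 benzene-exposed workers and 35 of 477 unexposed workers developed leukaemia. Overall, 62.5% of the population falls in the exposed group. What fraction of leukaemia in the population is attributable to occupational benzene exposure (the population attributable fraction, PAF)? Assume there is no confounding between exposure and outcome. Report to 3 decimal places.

PAF ≈ 0.605

p₁ = P(outcome | exposed) = 1041/4113 = 0.2531
p₀ = P(outcome | unexposed) = 35/477 = 0.073375
Overall risk P(Y=1) = π·p₁ + (1−π)·p₀ = 0.625×0.2531 + 0.375×0.073375 = 0.1857.
Under exogeneity, PAF = [P(Y=1) − p₀] / P(Y=1).
PAF = (0.1857 − 0.073375) / 0.1857 ≈ 0.6049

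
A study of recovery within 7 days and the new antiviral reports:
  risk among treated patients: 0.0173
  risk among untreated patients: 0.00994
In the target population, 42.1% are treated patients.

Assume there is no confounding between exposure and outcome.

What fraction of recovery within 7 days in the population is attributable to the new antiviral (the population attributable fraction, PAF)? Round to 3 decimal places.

PAF ≈ 0.238

Let p₁ = 0.0173, p₀ = 0.00994.
Overall risk P(Y=1) = π·p₁ + (1−π)·p₀ = 0.421×0.0173 + 0.579×0.00994 = 0.013039.
Under exogeneity, PAF = [P(Y=1) − p₀] / P(Y=1).
PAF = (0.013039 − 0.00994) / 0.013039 ≈ 0.2376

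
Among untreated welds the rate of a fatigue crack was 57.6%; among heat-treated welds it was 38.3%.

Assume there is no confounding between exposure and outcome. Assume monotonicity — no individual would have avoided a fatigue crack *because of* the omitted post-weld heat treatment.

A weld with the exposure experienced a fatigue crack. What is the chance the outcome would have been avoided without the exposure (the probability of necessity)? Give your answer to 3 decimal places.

p₁ = 0.576, p₀ = 0.383.
Under exogeneity and monotonicity, PN = (p₁ − p₀) / p₁.
PN = (0.576 − 0.383) / 0.576 = 0.193 / 0.576 ≈ 0.3351

PN ≈ 0.335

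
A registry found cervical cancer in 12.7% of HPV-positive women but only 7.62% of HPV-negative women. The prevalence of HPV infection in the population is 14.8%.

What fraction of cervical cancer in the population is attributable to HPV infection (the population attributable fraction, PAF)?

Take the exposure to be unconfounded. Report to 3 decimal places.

p₁ = 0.127, p₀ = 0.0762.
Overall risk P(Y=1) = π·p₁ + (1−π)·p₀ = 0.148×0.127 + 0.852×0.0762 = 0.083718.
Under exogeneity, PAF = [P(Y=1) − p₀] / P(Y=1).
PAF = (0.083718 − 0.0762) / 0.083718 ≈ 0.0898

PAF ≈ 0.090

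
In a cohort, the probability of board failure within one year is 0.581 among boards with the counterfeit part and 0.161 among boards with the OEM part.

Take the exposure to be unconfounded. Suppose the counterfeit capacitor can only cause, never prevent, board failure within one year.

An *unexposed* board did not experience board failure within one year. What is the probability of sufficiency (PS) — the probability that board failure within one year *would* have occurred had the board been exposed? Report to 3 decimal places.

PS ≈ 0.501

Let p₁ = 0.581, p₀ = 0.161.
Under exogeneity and monotonicity, PS = (p₁ − p₀) / (1 − p₀).
PS = (0.581 − 0.161) / (1 − 0.161) = 0.42 / 0.839 ≈ 0.5006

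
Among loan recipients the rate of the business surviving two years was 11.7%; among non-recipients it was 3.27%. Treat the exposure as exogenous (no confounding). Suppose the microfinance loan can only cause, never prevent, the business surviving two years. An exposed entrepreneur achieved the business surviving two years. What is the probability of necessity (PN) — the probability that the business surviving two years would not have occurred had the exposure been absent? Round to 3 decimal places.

PN ≈ 0.721

p₁ = 0.117, p₀ = 0.0327.
Under exogeneity and monotonicity, PN = (p₁ − p₀) / p₁.
PN = (0.117 − 0.0327) / 0.117 = 0.0843 / 0.117 ≈ 0.7205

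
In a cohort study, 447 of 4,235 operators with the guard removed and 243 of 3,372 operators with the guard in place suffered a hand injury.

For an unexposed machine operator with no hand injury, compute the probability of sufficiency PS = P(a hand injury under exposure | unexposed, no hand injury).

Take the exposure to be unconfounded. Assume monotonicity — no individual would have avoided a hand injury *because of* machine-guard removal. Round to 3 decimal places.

PS ≈ 0.036

p₁ = P(outcome | exposed) = 447/4235 = 0.10555
p₀ = P(outcome | unexposed) = 243/3372 = 0.072064
Under exogeneity and monotonicity, PS = (p₁ − p₀) / (1 − p₀).
PS = (0.10555 − 0.072064) / (1 − 0.072064) = 0.033485 / 0.92794 ≈ 0.0361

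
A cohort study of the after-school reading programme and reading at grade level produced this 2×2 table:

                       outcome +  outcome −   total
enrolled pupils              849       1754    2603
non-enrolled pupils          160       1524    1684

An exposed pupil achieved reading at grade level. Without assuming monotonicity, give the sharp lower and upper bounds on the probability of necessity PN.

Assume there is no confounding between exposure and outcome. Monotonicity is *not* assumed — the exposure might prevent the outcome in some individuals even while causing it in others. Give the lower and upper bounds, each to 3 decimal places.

0.709 ≤ PN ≤ 1.000

p₁ = P(outcome | exposed) = 849/2603 = 0.32616
p₀ = P(outcome | unexposed) = 160/1684 = 0.095012
Under exogeneity alone the bounds on PN are max{0,(p₁−p₀)/p₁} ≤ PN ≤ min{1,(1−p₀)/p₁}.
  lower = (p₁ − p₀)/p₁ = 0.23115 / 0.32616 ≈ 0.7087
  upper = min{1, (1 − p₀)/p₁} = 0.90499 / 0.32616 ≈ 2.7747 → capped at 1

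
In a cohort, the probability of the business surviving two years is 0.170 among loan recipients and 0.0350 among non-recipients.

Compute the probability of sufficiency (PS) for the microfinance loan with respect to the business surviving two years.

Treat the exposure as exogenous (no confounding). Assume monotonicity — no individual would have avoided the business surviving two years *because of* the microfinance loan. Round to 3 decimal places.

Let p₁ = 0.17, p₀ = 0.035.
Under exogeneity and monotonicity, PS = (p₁ − p₀) / (1 − p₀).
PS = (0.17 − 0.035) / (1 − 0.035) = 0.135 / 0.965 ≈ 0.1399

PS ≈ 0.140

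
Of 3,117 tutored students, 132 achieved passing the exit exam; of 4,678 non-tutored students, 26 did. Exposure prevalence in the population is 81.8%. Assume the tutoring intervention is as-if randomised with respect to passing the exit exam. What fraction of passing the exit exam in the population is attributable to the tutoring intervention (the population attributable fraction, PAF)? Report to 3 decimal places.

PAF ≈ 0.844

p₁ = P(outcome | exposed) = 132/3117 = 0.042348
p₀ = P(outcome | unexposed) = 26/4678 = 0.0055579
Overall risk P(Y=1) = π·p₁ + (1−π)·p₀ = 0.818×0.042348 + 0.182×0.0055579 = 0.035653.
Under exogeneity, PAF = [P(Y=1) − p₀] / P(Y=1).
PAF = (0.035653 − 0.0055579) / 0.035653 ≈ 0.8441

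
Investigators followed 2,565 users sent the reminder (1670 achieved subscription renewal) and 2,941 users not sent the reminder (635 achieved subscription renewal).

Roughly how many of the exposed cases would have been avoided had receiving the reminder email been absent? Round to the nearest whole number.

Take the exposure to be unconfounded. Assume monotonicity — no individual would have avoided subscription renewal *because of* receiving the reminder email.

about 1116 cases

p₁ = P(outcome | exposed) = 1670/2565 = 0.65107
p₀ = P(outcome | unexposed) = 635/2941 = 0.21591
PN = (p₁ − p₀)/p₁ = (0.65107 − 0.21591) / 0.65107 ≈ 0.66837.
Attributable cases ≈ PN × (exposed cases) = 0.66837 × 1670 ≈ 1116.18.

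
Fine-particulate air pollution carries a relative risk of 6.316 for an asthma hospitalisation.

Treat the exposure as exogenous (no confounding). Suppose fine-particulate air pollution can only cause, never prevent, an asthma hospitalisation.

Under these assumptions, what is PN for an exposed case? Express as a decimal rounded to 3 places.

PN ≈ 0.842

Under exogeneity and monotonicity, PN = (RR − 1) / RR = 1 − 1/RR.
PN = (6.316 − 1) / 6.316 = 5.316 / 6.316 ≈ 0.8417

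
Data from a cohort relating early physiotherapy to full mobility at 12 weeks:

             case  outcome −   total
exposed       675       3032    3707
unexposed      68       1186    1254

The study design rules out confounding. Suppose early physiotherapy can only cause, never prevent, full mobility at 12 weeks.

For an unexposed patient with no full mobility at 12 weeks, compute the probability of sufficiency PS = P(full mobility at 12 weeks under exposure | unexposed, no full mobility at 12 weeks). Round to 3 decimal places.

PS ≈ 0.135

p₁ = P(outcome | exposed) = 675/3707 = 0.18209
p₀ = P(outcome | unexposed) = 68/1254 = 0.054226
Under exogeneity and monotonicity, PS = (p₁ − p₀)/(1 − p₀).
PS = (0.18209 − 0.054226) / 0.94577 ≈ 0.1352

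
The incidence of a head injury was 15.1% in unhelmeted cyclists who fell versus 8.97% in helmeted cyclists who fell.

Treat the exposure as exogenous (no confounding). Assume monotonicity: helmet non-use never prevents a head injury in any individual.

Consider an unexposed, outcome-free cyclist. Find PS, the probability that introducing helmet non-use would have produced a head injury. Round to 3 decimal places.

PS ≈ 0.067

p₁ = 0.151, p₀ = 0.0897.
Under exogeneity and monotonicity, PS = (p₁ − p₀) / (1 − p₀).
PS = (0.151 − 0.0897) / (1 − 0.0897) = 0.0613 / 0.9103 ≈ 0.0673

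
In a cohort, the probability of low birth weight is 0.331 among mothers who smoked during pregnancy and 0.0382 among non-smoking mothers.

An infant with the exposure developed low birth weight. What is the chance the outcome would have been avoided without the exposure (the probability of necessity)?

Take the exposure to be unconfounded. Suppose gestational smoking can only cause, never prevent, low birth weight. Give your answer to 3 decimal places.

PN ≈ 0.885

Let p₁ = 0.331, p₀ = 0.0382.
Under exogeneity and monotonicity, PN = (p₁ − p₀) / p₁.
PN = (0.331 − 0.0382) / 0.331 = 0.2928 / 0.331 ≈ 0.8846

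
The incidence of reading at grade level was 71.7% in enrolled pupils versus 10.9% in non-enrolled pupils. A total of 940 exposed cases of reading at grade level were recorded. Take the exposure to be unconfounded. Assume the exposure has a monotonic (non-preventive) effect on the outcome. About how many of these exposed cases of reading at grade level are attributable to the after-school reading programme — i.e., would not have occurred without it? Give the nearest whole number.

about 797 cases

p₁ = 0.717, p₀ = 0.109.
PN = (p₁ − p₀)/p₁ = (0.717 − 0.109) / 0.717 ≈ 0.84798.
Attributable cases ≈ PN × (exposed cases) = 0.84798 × 940 ≈ 797.10.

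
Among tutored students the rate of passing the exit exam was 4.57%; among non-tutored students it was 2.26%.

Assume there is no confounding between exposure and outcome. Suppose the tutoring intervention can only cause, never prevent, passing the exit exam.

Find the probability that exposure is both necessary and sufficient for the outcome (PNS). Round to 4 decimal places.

PNS ≈ 0.0231

p₁ = 0.0457, p₀ = 0.0226.
Under exogeneity and monotonicity, PNS = p₁ − p₀.
PNS = 0.0457 − 0.0226 = 0.0231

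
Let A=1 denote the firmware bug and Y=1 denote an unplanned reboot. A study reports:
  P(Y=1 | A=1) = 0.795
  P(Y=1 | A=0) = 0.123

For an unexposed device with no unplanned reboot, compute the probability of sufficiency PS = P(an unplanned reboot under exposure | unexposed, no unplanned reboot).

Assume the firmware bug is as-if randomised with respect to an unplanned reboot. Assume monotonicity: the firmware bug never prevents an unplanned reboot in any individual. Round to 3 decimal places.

PS ≈ 0.766

Let p₁ = 0.795, p₀ = 0.123.
Under exogeneity and monotonicity, PS = (p₁ − p₀) / (1 − p₀).
PS = (0.795 − 0.123) / (1 − 0.123) = 0.672 / 0.877 ≈ 0.7662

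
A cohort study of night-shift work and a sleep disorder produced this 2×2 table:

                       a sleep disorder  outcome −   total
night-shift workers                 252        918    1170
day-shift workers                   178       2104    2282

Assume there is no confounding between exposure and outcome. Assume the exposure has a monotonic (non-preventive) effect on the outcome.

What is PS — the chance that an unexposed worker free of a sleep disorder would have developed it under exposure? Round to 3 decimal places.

PS ≈ 0.149

p₁ = P(outcome | exposed) = 252/1170 = 0.21538
p₀ = P(outcome | unexposed) = 178/2282 = 0.078002
Under exogeneity and monotonicity, PS = (p₁ − p₀)/(1 − p₀).
PS = (0.21538 − 0.078002) / 0.922 ≈ 0.1490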